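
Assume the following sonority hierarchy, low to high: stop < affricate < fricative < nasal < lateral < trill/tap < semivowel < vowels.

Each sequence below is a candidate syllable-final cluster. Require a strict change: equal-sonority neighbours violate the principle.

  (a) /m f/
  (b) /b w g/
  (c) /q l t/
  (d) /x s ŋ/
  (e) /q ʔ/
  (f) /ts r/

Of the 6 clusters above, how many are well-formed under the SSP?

(a) /m f/: profile 4-3 — obeys.
(b) /b w g/: profile 1-7-1 — violates.
(c) /q l t/: profile 1-5-1 — violates.
(d) /x s ŋ/: profile 3-3-4 — violates.
(e) /q ʔ/: profile 1-1 — violates.
(f) /ts r/: profile 2-6 — violates.

1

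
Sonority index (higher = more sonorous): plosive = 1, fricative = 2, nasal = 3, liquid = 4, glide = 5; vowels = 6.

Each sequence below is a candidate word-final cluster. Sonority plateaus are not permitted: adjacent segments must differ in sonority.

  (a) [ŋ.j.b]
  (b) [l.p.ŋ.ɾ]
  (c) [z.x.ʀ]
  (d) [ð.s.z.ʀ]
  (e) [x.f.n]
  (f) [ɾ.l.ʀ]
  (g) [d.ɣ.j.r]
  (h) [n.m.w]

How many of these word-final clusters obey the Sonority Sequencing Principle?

(a) [ŋ.j.b]: profile 3-5-1 — violates.
(b) [l.p.ŋ.ɾ]: profile 4-1-3-4 — violates.
(c) [z.x.ʀ]: profile 2-2-4 — violates.
(d) [ð.s.z.ʀ]: profile 2-2-2-4 — violates.
(e) [x.f.n]: profile 2-2-3 — violates.
(f) [ɾ.l.ʀ]: profile 4-4-4 — violates.
(g) [d.ɣ.j.r]: profile 1-2-5-4 — violates.
(h) [n.m.w]: profile 3-3-5 — violates.

0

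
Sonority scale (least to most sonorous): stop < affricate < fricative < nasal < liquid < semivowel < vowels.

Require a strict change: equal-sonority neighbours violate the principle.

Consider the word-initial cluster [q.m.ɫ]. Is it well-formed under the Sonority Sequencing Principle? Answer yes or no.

yes

/q/: stop = 1.
/m/: nasal = 4.
/ɫ/: liquid = 5.
The profile 1-4-5 strictly rises, so the word-initial cluster satisfies the SSP.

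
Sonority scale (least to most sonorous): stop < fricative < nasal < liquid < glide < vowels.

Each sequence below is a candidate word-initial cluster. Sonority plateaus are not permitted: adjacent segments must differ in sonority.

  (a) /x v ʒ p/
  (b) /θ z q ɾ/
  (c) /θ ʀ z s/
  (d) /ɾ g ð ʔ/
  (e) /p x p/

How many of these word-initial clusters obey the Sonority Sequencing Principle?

(a) /x v ʒ p/: profile 2-2-2-1 — violates.
(b) /θ z q ɾ/: profile 2-2-1-4 — violates.
(c) /θ ʀ z s/: profile 2-4-2-2 — violates.
(d) /ɾ g ð ʔ/: profile 4-1-2-1 — violates.
(e) /p x p/: profile 1-2-1 — violates.

0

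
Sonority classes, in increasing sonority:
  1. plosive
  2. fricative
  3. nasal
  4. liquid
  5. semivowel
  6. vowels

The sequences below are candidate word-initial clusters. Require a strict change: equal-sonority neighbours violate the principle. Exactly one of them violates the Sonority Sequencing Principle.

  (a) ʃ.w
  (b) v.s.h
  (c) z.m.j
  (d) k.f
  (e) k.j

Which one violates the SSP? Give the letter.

b

(a) sonority 2-5: well-formed.
(b) sonority 2-2-2: ill-formed.
(c) sonority 2-3-5: well-formed.
(d) sonority 1-2: well-formed.
(e) sonority 1-5: well-formed.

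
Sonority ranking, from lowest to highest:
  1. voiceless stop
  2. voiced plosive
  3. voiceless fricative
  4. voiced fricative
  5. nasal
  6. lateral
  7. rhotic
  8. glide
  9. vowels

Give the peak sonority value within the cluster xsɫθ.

6

/x/ is a voiceless fricative (sonority 3).
/s/ is a voiceless fricative (sonority 3).
/ɫ/ is a lateral (sonority 6).
/θ/ is a voiceless fricative (sonority 3).
The maximum is 6.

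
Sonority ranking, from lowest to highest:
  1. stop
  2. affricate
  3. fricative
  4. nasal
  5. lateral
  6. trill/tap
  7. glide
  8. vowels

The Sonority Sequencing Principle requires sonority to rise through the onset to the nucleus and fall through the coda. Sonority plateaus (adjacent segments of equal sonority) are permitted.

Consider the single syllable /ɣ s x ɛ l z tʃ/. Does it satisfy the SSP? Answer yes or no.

Onset: /ɣ/ is a fricative (sonority 3), /s/ is a fricative (sonority 3), /x/ is a fricative (sonority 3); then the nucleus /ɛ/ (sonority 8).
Onset profile 3-3-3-8 — rises to the nucleus.
Coda: /l/ is a lateral (sonority 5), /z/ is a fricative (sonority 3), /tʃ/ is an affricate (sonority 2).
Coda profile 8-5-3-2 — falls from the nucleus.

yes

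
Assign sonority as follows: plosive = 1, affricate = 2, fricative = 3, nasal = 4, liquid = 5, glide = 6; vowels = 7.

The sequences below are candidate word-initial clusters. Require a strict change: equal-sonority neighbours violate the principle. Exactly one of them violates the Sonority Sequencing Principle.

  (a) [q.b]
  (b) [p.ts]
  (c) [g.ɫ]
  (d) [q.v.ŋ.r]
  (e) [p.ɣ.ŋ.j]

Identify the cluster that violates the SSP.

a

(a) sonority 1-1: ill-formed.
(b) sonority 1-2: well-formed.
(c) sonority 1-5: well-formed.
(d) sonority 1-3-4-5: well-formed.
(e) sonority 1-3-4-6: well-formed.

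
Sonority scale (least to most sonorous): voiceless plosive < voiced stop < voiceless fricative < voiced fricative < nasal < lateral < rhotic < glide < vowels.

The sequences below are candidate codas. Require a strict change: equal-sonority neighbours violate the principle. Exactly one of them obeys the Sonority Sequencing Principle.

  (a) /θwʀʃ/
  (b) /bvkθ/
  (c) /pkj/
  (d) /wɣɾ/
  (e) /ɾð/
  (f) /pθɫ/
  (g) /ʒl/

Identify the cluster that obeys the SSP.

(a) 3-8-7-3 → violates
(b) 2-4-1-3 → violates
(c) 1-1-8 → violates
(d) 8-4-7 → violates
(e) 7-4 → obeys
(f) 1-3-6 → violates
(g) 4-6 → violates

e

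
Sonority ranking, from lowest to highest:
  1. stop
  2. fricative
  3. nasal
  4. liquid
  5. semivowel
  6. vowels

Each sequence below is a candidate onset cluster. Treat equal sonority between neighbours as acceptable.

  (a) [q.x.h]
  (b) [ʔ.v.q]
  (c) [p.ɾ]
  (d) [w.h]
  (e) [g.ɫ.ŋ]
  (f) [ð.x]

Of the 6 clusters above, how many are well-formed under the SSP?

3

(a) [q.x.h]: profile 1-2-2 — obeys.
(b) [ʔ.v.q]: profile 1-2-1 — violates.
(c) [p.ɾ]: profile 1-4 — obeys.
(d) [w.h]: profile 5-2 — violates.
(e) [g.ɫ.ŋ]: profile 1-4-3 — violates.
(f) [ð.x]: profile 2-2 — obeys.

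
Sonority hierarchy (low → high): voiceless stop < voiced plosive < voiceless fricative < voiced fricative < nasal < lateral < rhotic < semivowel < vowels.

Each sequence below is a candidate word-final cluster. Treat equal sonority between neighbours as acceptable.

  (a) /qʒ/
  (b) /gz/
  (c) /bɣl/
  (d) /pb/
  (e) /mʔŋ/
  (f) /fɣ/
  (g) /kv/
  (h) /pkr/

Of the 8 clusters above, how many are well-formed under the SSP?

(a) /qʒ/: profile 1-4 — violates.
(b) /gz/: profile 2-4 — violates.
(c) /bɣl/: profile 2-4-6 — violates.
(d) /pb/: profile 1-2 — violates.
(e) /mʔŋ/: profile 5-1-5 — violates.
(f) /fɣ/: profile 3-4 — violates.
(g) /kv/: profile 1-4 — violates.
(h) /pkr/: profile 1-1-7 — violates.

0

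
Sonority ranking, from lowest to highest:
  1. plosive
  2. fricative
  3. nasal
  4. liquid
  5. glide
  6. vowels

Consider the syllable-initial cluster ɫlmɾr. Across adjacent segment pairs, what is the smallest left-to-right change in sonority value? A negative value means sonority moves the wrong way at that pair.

-1

/ɫ/ is a liquid (sonority 4).
/l/ is a liquid (sonority 4).
/m/ is a nasal (sonority 3).
/ɾ/ is a liquid (sonority 4).
/r/ is a liquid (sonority 4).
/ɫ/→/l/: change +0.
/l/→/m/: change -1.
/m/→/ɾ/: change +1.
/ɾ/→/r/: change +0.
Minimum = -1.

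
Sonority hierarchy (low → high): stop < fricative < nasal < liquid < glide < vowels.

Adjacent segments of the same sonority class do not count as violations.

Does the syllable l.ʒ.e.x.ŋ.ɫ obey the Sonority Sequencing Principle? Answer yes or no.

no

Onset: /l/ is a liquid (sonority 4), /ʒ/ is a fricative (sonority 2); then the nucleus /e/ (sonority 6).
Onset profile 4-2-6 — does not rise throughout.
Coda: /x/ is a fricative (sonority 2), /ŋ/ is a nasal (sonority 3), /ɫ/ is a liquid (sonority 4).
Coda profile 6-2-3-4 — does not fall throughout.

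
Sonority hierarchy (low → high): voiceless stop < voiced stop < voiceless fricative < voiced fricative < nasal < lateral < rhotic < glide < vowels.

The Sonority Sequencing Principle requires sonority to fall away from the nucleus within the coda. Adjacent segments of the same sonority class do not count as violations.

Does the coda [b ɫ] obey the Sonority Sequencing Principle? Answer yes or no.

/b/ is a voiced stop (sonority 2).
/ɫ/ is a lateral (sonority 6).
The profile is 2-6. Between /b/ (2) and /ɫ/ (6) sonority does not fall, so the cluster violates the SSP.

no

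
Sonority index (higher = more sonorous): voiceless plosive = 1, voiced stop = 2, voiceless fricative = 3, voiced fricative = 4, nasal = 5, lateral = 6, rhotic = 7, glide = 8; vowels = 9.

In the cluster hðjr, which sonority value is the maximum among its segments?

/h/: voiceless fricative = 3.
/ð/: voiced fricative = 4.
/j/: glide = 8.
/r/: rhotic = 7.
The maximum is 8.

8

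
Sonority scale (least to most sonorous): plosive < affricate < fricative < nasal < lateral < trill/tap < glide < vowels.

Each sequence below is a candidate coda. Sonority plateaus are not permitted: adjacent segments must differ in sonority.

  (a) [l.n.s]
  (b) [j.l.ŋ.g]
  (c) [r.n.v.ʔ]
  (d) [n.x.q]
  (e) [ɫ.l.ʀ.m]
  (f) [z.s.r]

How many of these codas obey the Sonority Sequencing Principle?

4

(a) sonority 5-4-3: well-formed.
(b) sonority 7-5-4-1: well-formed.
(c) sonority 6-4-3-1: well-formed.
(d) sonority 4-3-1: well-formed.
(e) sonority 5-5-6-4: ill-formed.
(f) sonority 3-3-6: ill-formed.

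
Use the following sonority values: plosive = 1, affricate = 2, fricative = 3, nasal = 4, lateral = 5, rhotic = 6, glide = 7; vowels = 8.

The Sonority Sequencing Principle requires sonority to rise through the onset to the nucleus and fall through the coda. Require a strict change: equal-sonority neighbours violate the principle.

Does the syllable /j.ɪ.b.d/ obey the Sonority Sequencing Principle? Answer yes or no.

no

Onset: /j/ is a glide (sonority 7); then the nucleus /ɪ/ (sonority 8).
Onset profile 7-8 — rises to the nucleus.
Coda: /b/ is a plosive (sonority 1), /d/ is a plosive (sonority 1).
Coda profile 8-1-1 — does not strictly fall throughout.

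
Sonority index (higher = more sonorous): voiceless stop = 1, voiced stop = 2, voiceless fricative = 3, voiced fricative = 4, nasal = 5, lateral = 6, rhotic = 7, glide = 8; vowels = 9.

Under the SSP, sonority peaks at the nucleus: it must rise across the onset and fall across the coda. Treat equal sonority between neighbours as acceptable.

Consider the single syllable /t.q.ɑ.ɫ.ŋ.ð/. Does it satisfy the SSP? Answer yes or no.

Onset: /t/ is a voiceless stop (sonority 1), /q/ is a voiceless stop (sonority 1); then the nucleus /ɑ/ (sonority 9).
Onset profile 1-1-9 — rises to the nucleus.
Coda: /ɫ/ is a lateral (sonority 6), /ŋ/ is a nasal (sonority 5), /ð/ is a voiced fricative (sonority 4).
Coda profile 9-6-5-4 — falls from the nucleus.

yes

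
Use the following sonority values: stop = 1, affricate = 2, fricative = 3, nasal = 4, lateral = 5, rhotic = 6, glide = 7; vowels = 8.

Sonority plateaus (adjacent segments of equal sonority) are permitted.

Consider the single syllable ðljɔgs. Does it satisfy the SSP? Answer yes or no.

Onset: /ð/ is a fricative (sonority 3), /l/ is a lateral (sonority 5), /j/ is a glide (sonority 7); then the nucleus /ɔ/ (sonority 8).
Onset profile 3-5-7-8 — rises to the nucleus.
Coda: /g/ is a stop (sonority 1), /s/ is a fricative (sonority 3).
Coda profile 8-1-3 — does not fall throughout.

no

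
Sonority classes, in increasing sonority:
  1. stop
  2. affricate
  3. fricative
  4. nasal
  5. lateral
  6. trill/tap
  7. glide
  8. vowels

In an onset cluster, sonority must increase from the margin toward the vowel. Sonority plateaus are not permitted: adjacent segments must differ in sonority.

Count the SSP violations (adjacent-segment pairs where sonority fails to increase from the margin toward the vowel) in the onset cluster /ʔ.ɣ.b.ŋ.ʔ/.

/ʔ/: stop = 1.
/ɣ/: fricative = 3.
/b/: stop = 1.
/ŋ/: nasal = 4.
/ʔ/: stop = 1.
/ʔ/→/ɣ/: 1→3 (rises) — ok.
/ɣ/→/b/: 3→1 (does not rise) — violation.
/b/→/ŋ/: 1→4 (rises) — ok.
/ŋ/→/ʔ/: 4→1 (does not rise) — violation.

2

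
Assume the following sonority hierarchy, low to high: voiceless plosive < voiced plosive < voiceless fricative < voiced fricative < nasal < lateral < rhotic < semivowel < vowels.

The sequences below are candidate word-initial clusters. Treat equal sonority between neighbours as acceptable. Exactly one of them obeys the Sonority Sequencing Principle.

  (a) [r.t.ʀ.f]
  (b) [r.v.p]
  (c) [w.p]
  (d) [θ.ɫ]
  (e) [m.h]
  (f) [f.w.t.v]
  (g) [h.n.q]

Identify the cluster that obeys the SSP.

(a) sonority 7-1-7-3: ill-formed.
(b) sonority 7-4-1: ill-formed.
(c) sonority 8-1: ill-formed.
(d) sonority 3-6: well-formed.
(e) sonority 5-3: ill-formed.
(f) sonority 3-8-1-4: ill-formed.
(g) sonority 3-5-1: ill-formed.

d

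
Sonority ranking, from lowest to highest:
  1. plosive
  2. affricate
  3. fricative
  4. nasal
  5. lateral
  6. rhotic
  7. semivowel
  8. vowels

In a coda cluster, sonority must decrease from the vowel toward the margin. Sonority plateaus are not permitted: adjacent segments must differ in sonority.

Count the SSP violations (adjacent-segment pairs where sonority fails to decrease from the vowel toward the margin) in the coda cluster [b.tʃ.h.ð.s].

4

/b/ — plosive, sonority 1.
/tʃ/ — affricate, sonority 2.
/h/ — fricative, sonority 3.
/ð/ — fricative, sonority 3.
/s/ — fricative, sonority 3.
/b/→/tʃ/: 1→2 (does not fall) — violation.
/tʃ/→/h/: 2→3 (does not fall) — violation.
/h/→/ð/: 3→3 (plateau) — violation.
/ð/→/s/: 3→3 (plateau) — violation.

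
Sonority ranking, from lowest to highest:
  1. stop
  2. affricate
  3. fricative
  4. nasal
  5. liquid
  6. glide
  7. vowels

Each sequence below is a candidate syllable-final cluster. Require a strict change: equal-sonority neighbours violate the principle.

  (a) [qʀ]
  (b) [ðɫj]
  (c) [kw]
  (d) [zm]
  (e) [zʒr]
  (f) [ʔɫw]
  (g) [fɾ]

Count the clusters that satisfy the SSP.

(a) 1-5 → violates
(b) 3-5-6 → violates
(c) 1-6 → violates
(d) 3-4 → violates
(e) 3-3-5 → violates
(f) 1-5-6 → violates
(g) 3-5 → violates

0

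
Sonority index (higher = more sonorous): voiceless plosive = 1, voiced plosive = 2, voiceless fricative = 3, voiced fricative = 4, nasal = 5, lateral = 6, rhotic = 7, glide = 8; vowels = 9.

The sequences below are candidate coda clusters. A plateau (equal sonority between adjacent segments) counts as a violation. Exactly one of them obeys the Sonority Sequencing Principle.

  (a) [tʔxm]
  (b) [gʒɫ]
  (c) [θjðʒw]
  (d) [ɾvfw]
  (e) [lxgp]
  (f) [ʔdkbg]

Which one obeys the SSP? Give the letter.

(a) [tʔxm]: profile 1-1-3-5 — violates.
(b) [gʒɫ]: profile 2-4-6 — violates.
(c) [θjðʒw]: profile 3-8-4-4-8 — violates.
(d) [ɾvfw]: profile 7-4-3-8 — violates.
(e) [lxgp]: profile 6-3-2-1 — obeys.
(f) [ʔdkbg]: profile 1-2-1-2-2 — violates.

e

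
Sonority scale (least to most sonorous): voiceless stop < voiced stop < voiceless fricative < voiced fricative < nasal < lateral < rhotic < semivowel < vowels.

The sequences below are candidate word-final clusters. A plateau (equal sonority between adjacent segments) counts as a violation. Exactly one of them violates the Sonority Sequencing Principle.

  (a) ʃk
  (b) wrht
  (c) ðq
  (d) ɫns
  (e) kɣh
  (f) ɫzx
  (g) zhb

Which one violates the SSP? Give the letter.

e

(a) 3-1 → obeys
(b) 8-7-3-1 → obeys
(c) 4-1 → obeys
(d) 6-5-3 → obeys
(e) 1-4-3 → violates
(f) 6-4-3 → obeys
(g) 4-3-2 → obeys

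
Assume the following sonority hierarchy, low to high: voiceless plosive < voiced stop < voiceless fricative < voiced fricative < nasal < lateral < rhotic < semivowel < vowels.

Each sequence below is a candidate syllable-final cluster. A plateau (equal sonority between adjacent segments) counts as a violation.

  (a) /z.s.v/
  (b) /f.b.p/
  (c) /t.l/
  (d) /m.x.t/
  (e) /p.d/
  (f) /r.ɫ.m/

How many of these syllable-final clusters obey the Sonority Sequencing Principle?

(a) 4-3-4 → violates
(b) 3-2-1 → obeys
(c) 1-6 → violates
(d) 5-3-1 → obeys
(e) 1-2 → violates
(f) 7-6-5 → obeys

3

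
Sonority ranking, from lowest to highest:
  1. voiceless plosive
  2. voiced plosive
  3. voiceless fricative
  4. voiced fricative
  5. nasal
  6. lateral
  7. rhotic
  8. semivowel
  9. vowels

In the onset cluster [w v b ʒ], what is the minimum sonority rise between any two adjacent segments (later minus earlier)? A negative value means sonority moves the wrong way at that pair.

-4

/w/ is a semivowel (sonority 8).
/v/ is a voiced fricative (sonority 4).
/b/ is a voiced plosive (sonority 2).
/ʒ/ is a voiced fricative (sonority 4).
/w/→/v/: change -4.
/v/→/b/: change -2.
/b/→/ʒ/: change +2.
Minimum = -4.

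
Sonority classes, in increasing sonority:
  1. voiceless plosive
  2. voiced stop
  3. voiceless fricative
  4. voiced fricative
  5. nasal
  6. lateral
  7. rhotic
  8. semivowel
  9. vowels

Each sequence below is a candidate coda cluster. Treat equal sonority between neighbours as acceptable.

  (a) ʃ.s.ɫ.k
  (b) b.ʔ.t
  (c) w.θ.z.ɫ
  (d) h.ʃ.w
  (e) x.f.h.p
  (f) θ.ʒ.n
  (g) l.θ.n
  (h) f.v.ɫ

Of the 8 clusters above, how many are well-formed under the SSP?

(a) ʃ.s.ɫ.k: profile 3-3-6-1 — violates.
(b) b.ʔ.t: profile 2-1-1 — obeys.
(c) w.θ.z.ɫ: profile 8-3-4-6 — violates.
(d) h.ʃ.w: profile 3-3-8 — violates.
(e) x.f.h.p: profile 3-3-3-1 — obeys.
(f) θ.ʒ.n: profile 3-4-5 — violates.
(g) l.θ.n: profile 6-3-5 — violates.
(h) f.v.ɫ: profile 3-4-6 — violates.

2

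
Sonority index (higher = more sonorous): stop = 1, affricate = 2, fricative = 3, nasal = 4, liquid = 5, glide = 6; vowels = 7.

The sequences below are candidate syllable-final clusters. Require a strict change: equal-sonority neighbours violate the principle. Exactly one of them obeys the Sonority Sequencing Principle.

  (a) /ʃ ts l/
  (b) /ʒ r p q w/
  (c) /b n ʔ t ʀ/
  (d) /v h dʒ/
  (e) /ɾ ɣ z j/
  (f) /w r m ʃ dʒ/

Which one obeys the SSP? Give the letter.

(a) sonority 3-2-5: ill-formed.
(b) sonority 3-5-1-1-6: ill-formed.
(c) sonority 1-4-1-1-5: ill-formed.
(d) sonority 3-3-2: ill-formed.
(e) sonority 5-3-3-6: ill-formed.
(f) sonority 6-5-4-3-2: well-formed.

f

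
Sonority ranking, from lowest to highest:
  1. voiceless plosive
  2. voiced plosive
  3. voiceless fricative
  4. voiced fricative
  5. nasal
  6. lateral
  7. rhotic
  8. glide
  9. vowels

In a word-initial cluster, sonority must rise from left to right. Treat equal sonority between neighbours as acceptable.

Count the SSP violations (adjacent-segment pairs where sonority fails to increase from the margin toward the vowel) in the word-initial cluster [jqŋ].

/j/: glide = 8.
/q/: voiceless plosive = 1.
/ŋ/: nasal = 5.
/j/→/q/: 8→1 (does not rise) — violation.
/q/→/ŋ/: 1→5 (rises) — ok.

1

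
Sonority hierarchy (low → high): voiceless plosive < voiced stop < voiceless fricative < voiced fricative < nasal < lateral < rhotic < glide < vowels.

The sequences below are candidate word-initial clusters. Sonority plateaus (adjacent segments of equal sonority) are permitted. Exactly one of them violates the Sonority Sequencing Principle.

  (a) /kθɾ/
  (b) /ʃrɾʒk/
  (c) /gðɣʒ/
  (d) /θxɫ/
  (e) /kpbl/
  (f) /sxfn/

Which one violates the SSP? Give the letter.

b

(a) /kθɾ/: profile 1-3-7 — obeys.
(b) /ʃrɾʒk/: profile 3-7-7-4-1 — violates.
(c) /gðɣʒ/: profile 2-4-4-4 — obeys.
(d) /θxɫ/: profile 3-3-6 — obeys.
(e) /kpbl/: profile 1-1-2-6 — obeys.
(f) /sxfn/: profile 3-3-3-5 — obeys.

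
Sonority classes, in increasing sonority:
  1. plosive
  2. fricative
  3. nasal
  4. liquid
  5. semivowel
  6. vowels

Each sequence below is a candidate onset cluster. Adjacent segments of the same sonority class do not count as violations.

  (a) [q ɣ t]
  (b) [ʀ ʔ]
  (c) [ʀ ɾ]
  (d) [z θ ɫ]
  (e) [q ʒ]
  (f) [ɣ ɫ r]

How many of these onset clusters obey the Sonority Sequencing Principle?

4

(a) [q ɣ t]: profile 1-2-1 — violates.
(b) [ʀ ʔ]: profile 4-1 — violates.
(c) [ʀ ɾ]: profile 4-4 — obeys.
(d) [z θ ɫ]: profile 2-2-4 — obeys.
(e) [q ʒ]: profile 1-2 — obeys.
(f) [ɣ ɫ r]: profile 2-4-4 — obeys.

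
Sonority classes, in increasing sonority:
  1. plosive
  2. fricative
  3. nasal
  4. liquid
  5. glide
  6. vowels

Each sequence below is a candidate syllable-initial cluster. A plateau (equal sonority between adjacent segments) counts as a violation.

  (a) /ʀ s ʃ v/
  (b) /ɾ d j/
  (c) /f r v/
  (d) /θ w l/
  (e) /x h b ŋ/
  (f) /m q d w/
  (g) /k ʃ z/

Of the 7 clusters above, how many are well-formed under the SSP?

(a) /ʀ s ʃ v/: profile 4-2-2-2 — violates.
(b) /ɾ d j/: profile 4-1-5 — violates.
(c) /f r v/: profile 2-4-2 — violates.
(d) /θ w l/: profile 2-5-4 — violates.
(e) /x h b ŋ/: profile 2-2-1-3 — violates.
(f) /m q d w/: profile 3-1-1-5 — violates.
(g) /k ʃ z/: profile 1-2-2 — violates.

0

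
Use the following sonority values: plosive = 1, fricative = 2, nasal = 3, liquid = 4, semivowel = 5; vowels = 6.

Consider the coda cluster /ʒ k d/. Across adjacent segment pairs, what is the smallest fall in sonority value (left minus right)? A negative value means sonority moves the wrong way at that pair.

0

/ʒ/ — fricative, sonority 2.
/k/ — plosive, sonority 1.
/d/ — plosive, sonority 1.
/ʒ/→/k/: change +1.
/k/→/d/: change +0.
Minimum = 0.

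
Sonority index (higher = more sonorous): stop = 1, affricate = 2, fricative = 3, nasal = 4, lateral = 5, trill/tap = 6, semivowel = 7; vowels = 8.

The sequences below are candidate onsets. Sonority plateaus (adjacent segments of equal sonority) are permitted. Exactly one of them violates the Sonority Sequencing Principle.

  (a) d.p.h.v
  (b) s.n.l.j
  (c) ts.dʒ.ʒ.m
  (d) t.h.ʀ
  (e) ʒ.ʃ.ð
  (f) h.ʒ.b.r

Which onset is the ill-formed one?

(a) d.p.h.v: profile 1-1-3-3 — obeys.
(b) s.n.l.j: profile 3-4-5-7 — obeys.
(c) ts.dʒ.ʒ.m: profile 2-2-3-4 — obeys.
(d) t.h.ʀ: profile 1-3-6 — obeys.
(e) ʒ.ʃ.ð: profile 3-3-3 — obeys.
(f) h.ʒ.b.r: profile 3-3-1-6 — violates.

f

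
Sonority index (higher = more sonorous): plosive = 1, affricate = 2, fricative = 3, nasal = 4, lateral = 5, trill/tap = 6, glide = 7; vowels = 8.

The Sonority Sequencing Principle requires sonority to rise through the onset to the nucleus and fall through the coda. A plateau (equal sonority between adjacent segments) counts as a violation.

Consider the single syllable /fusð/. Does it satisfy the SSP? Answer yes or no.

no

Onset: /f/ is a fricative (sonority 3); then the nucleus /u/ (sonority 8).
Onset profile 3-8 — rises to the nucleus.
Coda: /s/ is a fricative (sonority 3), /ð/ is a fricative (sonority 3).
Coda profile 8-3-3 — does not strictly fall throughout.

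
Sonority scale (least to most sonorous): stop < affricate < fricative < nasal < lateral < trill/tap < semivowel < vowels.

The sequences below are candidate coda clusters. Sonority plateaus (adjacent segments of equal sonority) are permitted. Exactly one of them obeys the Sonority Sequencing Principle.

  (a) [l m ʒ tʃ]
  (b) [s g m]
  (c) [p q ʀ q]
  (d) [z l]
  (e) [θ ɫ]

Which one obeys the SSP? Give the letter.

a

(a) 5-4-3-2 → obeys
(b) 3-1-4 → violates
(c) 1-1-6-1 → violates
(d) 3-5 → violates
(e) 3-5 → violates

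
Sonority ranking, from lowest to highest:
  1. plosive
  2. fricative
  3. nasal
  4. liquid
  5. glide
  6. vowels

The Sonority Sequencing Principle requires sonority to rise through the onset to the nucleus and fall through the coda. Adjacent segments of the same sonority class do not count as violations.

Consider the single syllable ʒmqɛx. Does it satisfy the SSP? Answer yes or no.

no

Onset: /ʒ/ is a fricative (sonority 2), /m/ is a nasal (sonority 3), /q/ is a plosive (sonority 1); then the nucleus /ɛ/ (sonority 6).
Onset profile 2-3-1-6 — does not rise throughout.
Coda: /x/ is a fricative (sonority 2).
Coda profile 6-2 — falls from the nucleus.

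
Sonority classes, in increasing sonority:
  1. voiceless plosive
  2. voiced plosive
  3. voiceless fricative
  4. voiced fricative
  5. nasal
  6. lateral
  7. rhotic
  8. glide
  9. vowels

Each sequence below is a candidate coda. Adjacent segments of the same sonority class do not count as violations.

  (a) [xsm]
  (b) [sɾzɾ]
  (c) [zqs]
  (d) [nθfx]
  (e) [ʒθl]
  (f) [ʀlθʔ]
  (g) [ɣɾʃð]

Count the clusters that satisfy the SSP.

(a) [xsm]: profile 3-3-5 — violates.
(b) [sɾzɾ]: profile 3-7-4-7 — violates.
(c) [zqs]: profile 4-1-3 — violates.
(d) [nθfx]: profile 5-3-3-3 — obeys.
(e) [ʒθl]: profile 4-3-6 — violates.
(f) [ʀlθʔ]: profile 7-6-3-1 — obeys.
(g) [ɣɾʃð]: profile 4-7-3-4 — violates.

2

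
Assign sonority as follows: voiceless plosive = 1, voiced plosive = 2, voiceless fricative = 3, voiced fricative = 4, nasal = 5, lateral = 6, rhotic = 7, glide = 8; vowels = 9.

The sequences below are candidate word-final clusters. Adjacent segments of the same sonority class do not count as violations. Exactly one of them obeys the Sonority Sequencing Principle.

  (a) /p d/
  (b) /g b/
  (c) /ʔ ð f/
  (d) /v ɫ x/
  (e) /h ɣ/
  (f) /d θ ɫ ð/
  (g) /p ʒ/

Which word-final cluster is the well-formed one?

(a) /p d/: profile 1-2 — violates.
(b) /g b/: profile 2-2 — obeys.
(c) /ʔ ð f/: profile 1-4-3 — violates.
(d) /v ɫ x/: profile 4-6-3 — violates.
(e) /h ɣ/: profile 3-4 — violates.
(f) /d θ ɫ ð/: profile 2-3-6-4 — violates.
(g) /p ʒ/: profile 1-4 — violates.

b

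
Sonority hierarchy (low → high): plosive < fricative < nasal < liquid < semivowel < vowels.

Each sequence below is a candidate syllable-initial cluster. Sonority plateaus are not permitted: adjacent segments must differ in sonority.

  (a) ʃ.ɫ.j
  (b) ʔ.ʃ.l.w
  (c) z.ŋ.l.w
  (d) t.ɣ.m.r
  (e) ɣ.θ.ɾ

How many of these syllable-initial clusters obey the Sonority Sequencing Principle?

4

(a) sonority 2-4-5: well-formed.
(b) sonority 1-2-4-5: well-formed.
(c) sonority 2-3-4-5: well-formed.
(d) sonority 1-2-3-4: well-formed.
(e) sonority 2-2-4: ill-formed.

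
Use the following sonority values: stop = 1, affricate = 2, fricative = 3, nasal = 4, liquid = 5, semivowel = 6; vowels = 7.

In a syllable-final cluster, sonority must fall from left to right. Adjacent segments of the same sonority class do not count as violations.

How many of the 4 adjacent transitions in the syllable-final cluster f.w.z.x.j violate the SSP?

/f/: fricative = 3.
/w/: semivowel = 6.
/z/: fricative = 3.
/x/: fricative = 3.
/j/: semivowel = 6.
/f/→/w/: 3→6 (does not fall) — violation.
/w/→/z/: 6→3 (falls) — ok.
/z/→/x/: 3→3 (plateau, allowed) — ok.
/x/→/j/: 3→6 (does not fall) — violation.

2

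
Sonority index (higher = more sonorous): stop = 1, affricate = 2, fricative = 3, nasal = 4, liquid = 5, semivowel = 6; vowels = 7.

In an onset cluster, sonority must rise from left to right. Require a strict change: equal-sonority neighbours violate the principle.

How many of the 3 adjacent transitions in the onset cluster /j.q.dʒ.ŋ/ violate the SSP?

1

/j/: semivowel = 6.
/q/: stop = 1.
/dʒ/: affricate = 2.
/ŋ/: nasal = 4.
/j/→/q/: 6→1 (does not rise) — violation.
/q/→/dʒ/: 1→2 (rises) — ok.
/dʒ/→/ŋ/: 2→4 (rises) — ok.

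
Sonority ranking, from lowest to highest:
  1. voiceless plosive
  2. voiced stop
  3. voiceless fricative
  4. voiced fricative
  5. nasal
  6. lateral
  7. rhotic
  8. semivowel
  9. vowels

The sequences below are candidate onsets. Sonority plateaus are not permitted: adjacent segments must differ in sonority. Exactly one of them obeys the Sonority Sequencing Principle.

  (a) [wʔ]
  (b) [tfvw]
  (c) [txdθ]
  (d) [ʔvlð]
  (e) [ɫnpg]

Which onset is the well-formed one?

(a) sonority 8-1: ill-formed.
(b) sonority 1-3-4-8: well-formed.
(c) sonority 1-3-2-3: ill-formed.
(d) sonority 1-4-6-4: ill-formed.
(e) sonority 6-5-1-2: ill-formed.

b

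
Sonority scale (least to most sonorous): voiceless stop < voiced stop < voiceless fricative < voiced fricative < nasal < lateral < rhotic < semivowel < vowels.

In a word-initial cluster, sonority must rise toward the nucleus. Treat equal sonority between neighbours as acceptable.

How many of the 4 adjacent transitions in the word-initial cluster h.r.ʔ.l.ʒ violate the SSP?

/h/ — voiceless fricative, sonority 3.
/r/ — rhotic, sonority 7.
/ʔ/ — voiceless stop, sonority 1.
/l/ — lateral, sonority 6.
/ʒ/ — voiced fricative, sonority 4.
/h/→/r/: 3→7 (rises) — ok.
/r/→/ʔ/: 7→1 (does not rise) — violation.
/ʔ/→/l/: 1→6 (rises) — ok.
/l/→/ʒ/: 6→4 (does not rise) — violation.

2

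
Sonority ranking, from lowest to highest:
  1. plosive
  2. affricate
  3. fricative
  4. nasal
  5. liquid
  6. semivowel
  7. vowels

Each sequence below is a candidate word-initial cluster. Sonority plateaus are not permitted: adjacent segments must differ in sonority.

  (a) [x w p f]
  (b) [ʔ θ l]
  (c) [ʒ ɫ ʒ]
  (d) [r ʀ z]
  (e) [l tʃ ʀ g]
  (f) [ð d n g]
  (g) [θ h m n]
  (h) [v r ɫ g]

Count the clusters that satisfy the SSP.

(a) 3-6-1-3 → violates
(b) 1-3-5 → obeys
(c) 3-5-3 → violates
(d) 5-5-3 → violates
(e) 5-2-5-1 → violates
(f) 3-1-4-1 → violates
(g) 3-3-4-4 → violates
(h) 3-5-5-1 → violates

1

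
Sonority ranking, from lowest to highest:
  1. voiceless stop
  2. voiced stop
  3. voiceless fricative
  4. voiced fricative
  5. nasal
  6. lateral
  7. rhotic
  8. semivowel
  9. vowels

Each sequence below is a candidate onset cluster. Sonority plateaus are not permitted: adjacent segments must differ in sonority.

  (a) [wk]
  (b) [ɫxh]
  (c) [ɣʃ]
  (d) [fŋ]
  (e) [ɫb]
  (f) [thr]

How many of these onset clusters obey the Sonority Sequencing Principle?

2

(a) 8-1 → violates
(b) 6-3-3 → violates
(c) 4-3 → violates
(d) 3-5 → obeys
(e) 6-2 → violates
(f) 1-3-7 → obeys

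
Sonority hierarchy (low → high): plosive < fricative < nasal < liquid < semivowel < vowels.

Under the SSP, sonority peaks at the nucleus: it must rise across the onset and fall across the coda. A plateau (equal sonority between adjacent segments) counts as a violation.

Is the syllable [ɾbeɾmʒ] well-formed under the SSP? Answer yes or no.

Onset: /ɾ/ is a liquid (sonority 4), /b/ is a plosive (sonority 1); then the nucleus /e/ (sonority 6).
Onset profile 4-1-6 — does not strictly rise throughout.
Coda: /ɾ/ is a liquid (sonority 4), /m/ is a nasal (sonority 3), /ʒ/ is a fricative (sonority 2).
Coda profile 6-4-3-2 — falls from the nucleus.

no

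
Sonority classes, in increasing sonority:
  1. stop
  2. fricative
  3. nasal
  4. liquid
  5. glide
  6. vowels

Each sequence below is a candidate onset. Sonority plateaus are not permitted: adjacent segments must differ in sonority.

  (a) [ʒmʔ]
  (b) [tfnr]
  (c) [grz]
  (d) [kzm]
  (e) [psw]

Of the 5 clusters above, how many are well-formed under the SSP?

3

(a) sonority 2-3-1: ill-formed.
(b) sonority 1-2-3-4: well-formed.
(c) sonority 1-4-2: ill-formed.
(d) sonority 1-2-3: well-formed.
(e) sonority 1-2-5: well-formed.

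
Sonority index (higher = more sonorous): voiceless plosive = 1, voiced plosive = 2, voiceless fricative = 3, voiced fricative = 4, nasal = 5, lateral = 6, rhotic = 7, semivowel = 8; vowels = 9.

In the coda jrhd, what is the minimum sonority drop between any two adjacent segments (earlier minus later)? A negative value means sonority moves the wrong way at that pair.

/j/ — semivowel, sonority 8.
/r/ — rhotic, sonority 7.
/h/ — voiceless fricative, sonority 3.
/d/ — voiced plosive, sonority 2.
/j/→/r/: change +1.
/r/→/h/: change +4.
/h/→/d/: change +1.
Minimum = 1.

1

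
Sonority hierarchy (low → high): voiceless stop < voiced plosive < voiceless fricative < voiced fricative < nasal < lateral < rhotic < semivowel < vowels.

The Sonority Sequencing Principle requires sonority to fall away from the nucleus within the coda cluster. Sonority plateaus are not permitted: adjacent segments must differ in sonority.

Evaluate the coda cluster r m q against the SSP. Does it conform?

yes

/r/: rhotic = 7.
/m/: nasal = 5.
/q/: voiceless stop = 1.
The profile 7-5-1 strictly falls, so the coda cluster satisfies the SSP.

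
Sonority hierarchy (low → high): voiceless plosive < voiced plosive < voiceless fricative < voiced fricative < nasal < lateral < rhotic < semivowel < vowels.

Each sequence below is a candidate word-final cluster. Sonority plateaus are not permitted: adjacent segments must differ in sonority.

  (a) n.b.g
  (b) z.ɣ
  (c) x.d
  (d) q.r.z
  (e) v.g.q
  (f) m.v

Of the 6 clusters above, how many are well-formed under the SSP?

3

(a) sonority 5-2-2: ill-formed.
(b) sonority 4-4: ill-formed.
(c) sonority 3-2: well-formed.
(d) sonority 1-7-4: ill-formed.
(e) sonority 4-2-1: well-formed.
(f) sonority 5-4: well-formed.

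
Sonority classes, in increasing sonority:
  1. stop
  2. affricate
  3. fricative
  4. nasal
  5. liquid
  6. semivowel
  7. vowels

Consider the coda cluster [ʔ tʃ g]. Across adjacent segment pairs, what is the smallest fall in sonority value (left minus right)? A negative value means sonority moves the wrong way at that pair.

-1

/ʔ/: stop = 1.
/tʃ/: affricate = 2.
/g/: stop = 1.
/ʔ/→/tʃ/: change -1.
/tʃ/→/g/: change +1.
Minimum = -1.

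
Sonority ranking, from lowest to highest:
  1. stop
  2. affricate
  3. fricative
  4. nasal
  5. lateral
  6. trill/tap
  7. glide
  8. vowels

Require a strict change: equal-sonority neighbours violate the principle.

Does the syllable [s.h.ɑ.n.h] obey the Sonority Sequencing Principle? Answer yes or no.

Onset: /s/ is a fricative (sonority 3), /h/ is a fricative (sonority 3); then the nucleus /ɑ/ (sonority 8).
Onset profile 3-3-8 — does not strictly rise throughout.
Coda: /n/ is a nasal (sonority 4), /h/ is a fricative (sonority 3).
Coda profile 8-4-3 — falls from the nucleus.

no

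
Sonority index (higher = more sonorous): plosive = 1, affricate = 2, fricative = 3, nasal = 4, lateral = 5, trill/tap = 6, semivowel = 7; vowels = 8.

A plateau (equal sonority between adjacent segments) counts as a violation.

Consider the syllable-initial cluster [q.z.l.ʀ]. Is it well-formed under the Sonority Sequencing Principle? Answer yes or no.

/q/: plosive = 1.
/z/: fricative = 3.
/l/: lateral = 5.
/ʀ/: trill/tap = 6.
The profile 1-3-5-6 strictly rises, so the syllable-initial cluster satisfies the SSP.

yes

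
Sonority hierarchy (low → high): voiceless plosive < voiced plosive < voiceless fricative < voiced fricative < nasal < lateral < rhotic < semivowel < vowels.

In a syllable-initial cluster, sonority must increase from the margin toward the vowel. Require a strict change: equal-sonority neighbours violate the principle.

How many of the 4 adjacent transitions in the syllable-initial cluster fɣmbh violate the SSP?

1

/f/ — voiceless fricative, sonority 3.
/ɣ/ — voiced fricative, sonority 4.
/m/ — nasal, sonority 5.
/b/ — voiced plosive, sonority 2.
/h/ — voiceless fricative, sonority 3.
/f/→/ɣ/: 3→4 (rises) — ok.
/ɣ/→/m/: 4→5 (rises) — ok.
/m/→/b/: 5→2 (does not rise) — violation.
/b/→/h/: 2→3 (rises) — ok.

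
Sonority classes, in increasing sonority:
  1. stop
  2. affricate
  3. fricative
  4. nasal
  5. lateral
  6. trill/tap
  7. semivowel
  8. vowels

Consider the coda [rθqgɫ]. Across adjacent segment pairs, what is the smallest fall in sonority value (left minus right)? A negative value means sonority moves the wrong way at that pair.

-4

/r/: trill/tap = 6.
/θ/: fricative = 3.
/q/: stop = 1.
/g/: stop = 1.
/ɫ/: lateral = 5.
/r/→/θ/: change +3.
/θ/→/q/: change +2.
/q/→/g/: change +0.
/g/→/ɫ/: change -4.
Minimum = -4.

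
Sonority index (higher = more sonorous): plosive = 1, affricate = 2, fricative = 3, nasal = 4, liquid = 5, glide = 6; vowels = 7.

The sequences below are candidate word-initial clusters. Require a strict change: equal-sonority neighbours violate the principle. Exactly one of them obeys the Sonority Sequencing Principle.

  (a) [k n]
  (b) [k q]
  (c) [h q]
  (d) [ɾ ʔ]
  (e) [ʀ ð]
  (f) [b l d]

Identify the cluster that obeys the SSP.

a

(a) 1-4 → obeys
(b) 1-1 → violates
(c) 3-1 → violates
(d) 5-1 → violates
(e) 5-3 → violates
(f) 1-5-1 → violates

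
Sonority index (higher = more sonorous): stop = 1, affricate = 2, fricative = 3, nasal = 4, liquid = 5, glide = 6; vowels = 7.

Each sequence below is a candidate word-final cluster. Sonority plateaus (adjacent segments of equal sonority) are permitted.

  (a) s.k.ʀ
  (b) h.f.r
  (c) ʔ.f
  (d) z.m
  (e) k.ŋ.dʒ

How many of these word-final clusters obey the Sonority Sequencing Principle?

(a) s.k.ʀ: profile 3-1-5 — violates.
(b) h.f.r: profile 3-3-5 — violates.
(c) ʔ.f: profile 1-3 — violates.
(d) z.m: profile 3-4 — violates.
(e) k.ŋ.dʒ: profile 1-4-2 — violates.

0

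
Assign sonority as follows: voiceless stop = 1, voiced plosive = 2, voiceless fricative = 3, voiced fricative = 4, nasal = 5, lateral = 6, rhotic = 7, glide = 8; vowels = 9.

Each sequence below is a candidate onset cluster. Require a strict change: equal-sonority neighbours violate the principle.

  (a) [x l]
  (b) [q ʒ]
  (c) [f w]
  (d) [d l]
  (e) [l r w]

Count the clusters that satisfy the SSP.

5

(a) 3-6 → obeys
(b) 1-4 → obeys
(c) 3-8 → obeys
(d) 2-6 → obeys
(e) 6-7-8 → obeys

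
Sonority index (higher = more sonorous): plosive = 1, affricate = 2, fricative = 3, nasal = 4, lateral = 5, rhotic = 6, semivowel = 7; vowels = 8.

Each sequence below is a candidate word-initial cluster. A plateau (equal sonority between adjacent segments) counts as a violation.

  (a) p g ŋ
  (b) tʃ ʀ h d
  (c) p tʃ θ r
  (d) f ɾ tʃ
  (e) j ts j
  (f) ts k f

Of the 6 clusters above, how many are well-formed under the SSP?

(a) sonority 1-1-4: ill-formed.
(b) sonority 2-6-3-1: ill-formed.
(c) sonority 1-2-3-6: well-formed.
(d) sonority 3-6-2: ill-formed.
(e) sonority 7-2-7: ill-formed.
(f) sonority 2-1-3: ill-formed.

1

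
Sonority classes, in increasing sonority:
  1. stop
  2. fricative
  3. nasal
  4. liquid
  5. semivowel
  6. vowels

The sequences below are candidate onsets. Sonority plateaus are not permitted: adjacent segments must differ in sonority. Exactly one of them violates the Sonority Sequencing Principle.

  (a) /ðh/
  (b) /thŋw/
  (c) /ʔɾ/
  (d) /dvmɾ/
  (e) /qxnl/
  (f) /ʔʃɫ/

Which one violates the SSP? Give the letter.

a

(a) /ðh/: profile 2-2 — violates.
(b) /thŋw/: profile 1-2-3-5 — obeys.
(c) /ʔɾ/: profile 1-4 — obeys.
(d) /dvmɾ/: profile 1-2-3-4 — obeys.
(e) /qxnl/: profile 1-2-3-4 — obeys.
(f) /ʔʃɫ/: profile 1-2-4 — obeys.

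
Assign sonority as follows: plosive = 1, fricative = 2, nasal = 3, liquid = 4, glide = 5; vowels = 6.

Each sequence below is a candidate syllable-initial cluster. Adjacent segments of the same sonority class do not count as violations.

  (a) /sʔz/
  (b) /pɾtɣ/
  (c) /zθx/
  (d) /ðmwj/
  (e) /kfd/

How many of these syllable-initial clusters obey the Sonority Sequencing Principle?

2

(a) 2-1-2 → violates
(b) 1-4-1-2 → violates
(c) 2-2-2 → obeys
(d) 2-3-5-5 → obeys
(e) 1-2-1 → violates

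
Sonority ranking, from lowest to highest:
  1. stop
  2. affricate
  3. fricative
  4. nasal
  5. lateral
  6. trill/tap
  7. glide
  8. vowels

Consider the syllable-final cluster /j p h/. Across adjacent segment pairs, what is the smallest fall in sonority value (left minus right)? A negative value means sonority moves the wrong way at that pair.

/j/: glide = 7.
/p/: stop = 1.
/h/: fricative = 3.
/j/→/p/: change +6.
/p/→/h/: change -2.
Minimum = -2.

-2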